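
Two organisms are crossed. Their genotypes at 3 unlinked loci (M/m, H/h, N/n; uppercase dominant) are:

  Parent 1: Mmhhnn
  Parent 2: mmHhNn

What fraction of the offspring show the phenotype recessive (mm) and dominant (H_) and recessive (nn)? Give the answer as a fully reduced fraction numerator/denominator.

P(mm H_ nn) = 1/8

Mmhhnn gametes: Mhn×4, mhn×4
mmHhNn gametes: mHN×2, mHn×2, mhN×2, mhn×2
Mmhhnn×mmHhNn grid (8·8=64): MmHhNn=8 MmHhnn=8 MmhhNn=8 Mmhhnn=8 mmHhNn=8 mmHhnn=8 mmhhNn=8 mmhhnn=8
mm H_ nn hits 8/64; gcd=8; 8÷8/64÷8 = 1/8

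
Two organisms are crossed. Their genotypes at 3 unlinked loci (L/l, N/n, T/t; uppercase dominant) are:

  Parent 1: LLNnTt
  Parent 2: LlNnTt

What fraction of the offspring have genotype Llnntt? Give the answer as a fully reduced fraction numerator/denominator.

LLNnTt gametes: LNT×2, LNt×2, LnT×2, Lnt×2
LlNnTt gametes: LNT×1, LNt×1, LnT×1, Lnt×1, lNT×1, lNt×1, lnT×1, lnt×1
LLNnTt×LlNnTt grid (8·8=64): LLNNTT=2 LLNNTt=4 LLNNtt=2 LLNnTT=4 LLNnTt=8 LLNntt=4 LLnnTT=2 LLnnTt=4 LLnntt=2 LlNNTT=2 LlNNTt=4 LlNNtt=2 LlNnTT=4 LlNnTt=8 LlNntt=4 LlnnTT=2 LlnnTt=4 Llnntt=2
Llnntt hits 2/64; gcd=2; 2÷2/64÷2 = 1/32

P(Llnntt) = 1/32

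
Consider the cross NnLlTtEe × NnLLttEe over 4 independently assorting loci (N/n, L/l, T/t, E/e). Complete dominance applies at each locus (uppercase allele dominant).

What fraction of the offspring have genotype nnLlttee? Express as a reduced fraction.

NnLlTtEe gametes: NLTE×1, NLTe×1, NLtE×1, NLte×1, NlTE×1, NlTe×1, NltE×1, Nlte×1, nLTE×1, nLTe×1, nLtE×1, nLte×1, nlTE×1, nlTe×1, nltE×1, nlte×1
NnLLttEe gametes: NLtE×4, NLte×4, nLtE×4, nLte×4
NnLlTtEe×NnLLttEe grid (16·16=256): NNLLTtEE=4 NNLLTtEe=8 NNLLTtee=4 NNLLttEE=4 NNLLttEe=8 NNLLttee=4 NNLlTtEE=4 NNLlTtEe=8 NNLlTtee=4 NNLlttEE=4 NNLlttEe=8 NNLlttee=4 NnLLTtEE=8 NnLLTtEe=16 NnLLTtee=8 NnLLttEE=8 NnLLttEe=16 NnLLttee=8 NnLlTtEE=8 NnLlTtEe=16 NnLlTtee=8 NnLlttEE=8 NnLlttEe=16 NnLlttee=8 nnLLTtEE=4 nnLLTtEe=8 nnLLTtee=4 nnLLttEE=4 nnLLttEe=8 nnLLttee=4 nnLlTtEE=4 nnLlTtEe=8 nnLlTtee=4 nnLlttEE=4 nnLlttEe=8 nnLlttee=4
nnLlttee hits 4/256; gcd=4; 4÷4/256÷4 = 1/64

P(nnLlttee) = 1/64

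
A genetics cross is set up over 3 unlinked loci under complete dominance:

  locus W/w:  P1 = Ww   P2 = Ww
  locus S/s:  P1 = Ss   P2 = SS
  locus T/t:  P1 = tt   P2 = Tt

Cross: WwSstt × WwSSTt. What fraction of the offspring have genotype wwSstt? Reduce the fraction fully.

P(wwSstt) = 1/16

WwSstt gametes: WSt×2, Wst×2, wSt×2, wst×2
WwSSTt gametes: WST×2, WSt×2, wST×2, wSt×2
WwSstt×WwSSTt grid (8·8=64): WWSSTt=4 WWSStt=4 WWSsTt=4 WWSstt=4 WwSSTt=8 WwSStt=8 WwSsTt=8 WwSstt=8 wwSSTt=4 wwSStt=4 wwSsTt=4 wwSstt=4
wwSstt hits 4/64; gcd=4; 4÷4/64÷4 = 1/16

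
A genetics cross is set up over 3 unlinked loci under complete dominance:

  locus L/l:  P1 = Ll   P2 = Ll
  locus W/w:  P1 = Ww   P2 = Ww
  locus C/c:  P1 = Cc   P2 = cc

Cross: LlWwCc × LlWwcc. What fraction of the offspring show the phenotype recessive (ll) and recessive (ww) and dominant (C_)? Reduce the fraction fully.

P(ll ww C_) = 1/32

LlWwCc gametes: LWC×1, LWc×1, LwC×1, Lwc×1, lWC×1, lWc×1, lwC×1, lwc×1
LlWwcc gametes: LWc×2, Lwc×2, lWc×2, lwc×2
LlWwCc×LlWwcc grid (8·8=64): LLWWCc=2 LLWWcc=2 LLWwCc=4 LLWwcc=4 LLwwCc=2 LLwwcc=2 LlWWCc=4 LlWWcc=4 LlWwCc=8 LlWwcc=8 LlwwCc=4 Llwwcc=4 llWWCc=2 llWWcc=2 llWwCc=4 llWwcc=4 llwwCc=2 llwwcc=2
ll ww C_ hits 2/64; gcd=2; 2÷2/64÷2 = 1/32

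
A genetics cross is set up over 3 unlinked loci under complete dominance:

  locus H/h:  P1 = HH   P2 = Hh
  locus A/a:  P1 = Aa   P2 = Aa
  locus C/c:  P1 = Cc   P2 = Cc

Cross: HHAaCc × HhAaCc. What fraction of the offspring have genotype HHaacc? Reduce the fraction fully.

HHAaCc gametes: HAC×2, HAc×2, HaC×2, Hac×2
HhAaCc gametes: HAC×1, HAc×1, HaC×1, Hac×1, hAC×1, hAc×1, haC×1, hac×1
HHAaCc×HhAaCc grid (8·8=64): HHAACC=2 HHAACc=4 HHAAcc=2 HHAaCC=4 HHAaCc=8 HHAacc=4 HHaaCC=2 HHaaCc=4 HHaacc=2 HhAACC=2 HhAACc=4 HhAAcc=2 HhAaCC=4 HhAaCc=8 HhAacc=4 HhaaCC=2 HhaaCc=4 Hhaacc=2
HHaacc hits 2/64; gcd=2; 2÷2/64÷2 = 1/32

P(HHaacc) = 1/32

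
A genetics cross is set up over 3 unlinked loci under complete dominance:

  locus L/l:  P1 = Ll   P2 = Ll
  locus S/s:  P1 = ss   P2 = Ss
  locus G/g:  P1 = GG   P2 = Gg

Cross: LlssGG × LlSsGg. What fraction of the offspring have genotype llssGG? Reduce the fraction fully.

LlssGG gametes: LsG×4, lsG×4
LlSsGg gametes: LSG×1, LSg×1, LsG×1, Lsg×1, lSG×1, lSg×1, lsG×1, lsg×1
LlssGG×LlSsGg grid (8·8=64): LLSsGG=4 LLSsGg=4 LLssGG=4 LLssGg=4 LlSsGG=8 LlSsGg=8 LlssGG=8 LlssGg=8 llSsGG=4 llSsGg=4 llssGG=4 llssGg=4
llssGG hits 4/64; gcd=4; 4÷4/64÷4 = 1/16

P(llssGG) = 1/16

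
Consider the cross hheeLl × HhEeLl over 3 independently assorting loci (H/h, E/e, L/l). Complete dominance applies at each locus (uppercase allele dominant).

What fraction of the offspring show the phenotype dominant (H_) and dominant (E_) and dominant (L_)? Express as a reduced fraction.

hheeLl gametes: heL×4, hel×4
HhEeLl gametes: HEL×1, HEl×1, HeL×1, Hel×1, hEL×1, hEl×1, heL×1, hel×1
hheeLl×HhEeLl grid (8·8=64): HhEeLL=4 HhEeLl=8 HhEell=4 HheeLL=4 HheeLl=8 Hheell=4 hhEeLL=4 hhEeLl=8 hhEell=4 hheeLL=4 hheeLl=8 hheell=4
H_ E_ L_ hits 12/64; gcd=4; 12÷4/64÷4 = 3/16

P(H_ E_ L_) = 3/16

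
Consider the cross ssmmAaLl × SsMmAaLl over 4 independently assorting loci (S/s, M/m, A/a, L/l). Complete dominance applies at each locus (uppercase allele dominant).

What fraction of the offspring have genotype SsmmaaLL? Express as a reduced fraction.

P(SsmmaaLL) = 1/64

ssmmAaLl gametes: smAL×4, smAl×4, smaL×4, smal×4
SsMmAaLl gametes: SMAL×1, SMAl×1, SMaL×1, SMal×1, SmAL×1, SmAl×1, SmaL×1, Smal×1, sMAL×1, sMAl×1, sMaL×1, sMal×1, smAL×1, smAl×1, smaL×1, smal×1
ssmmAaLl×SsMmAaLl grid (16·16=256): SsMmAALL=4 SsMmAALl=8 SsMmAAll=4 SsMmAaLL=8 SsMmAaLl=16 SsMmAall=8 SsMmaaLL=4 SsMmaaLl=8 SsMmaall=4 SsmmAALL=4 SsmmAALl=8 SsmmAAll=4 SsmmAaLL=8 SsmmAaLl=16 SsmmAall=8 SsmmaaLL=4 SsmmaaLl=8 Ssmmaall=4 ssMmAALL=4 ssMmAALl=8 ssMmAAll=4 ssMmAaLL=8 ssMmAaLl=16 ssMmAall=8 ssMmaaLL=4 ssMmaaLl=8 ssMmaall=4 ssmmAALL=4 ssmmAALl=8 ssmmAAll=4 ssmmAaLL=8 ssmmAaLl=16 ssmmAall=8 ssmmaaLL=4 ssmmaaLl=8 ssmmaall=4
SsmmaaLL hits 4/256; gcd=4; 4÷4/256÷4 = 1/64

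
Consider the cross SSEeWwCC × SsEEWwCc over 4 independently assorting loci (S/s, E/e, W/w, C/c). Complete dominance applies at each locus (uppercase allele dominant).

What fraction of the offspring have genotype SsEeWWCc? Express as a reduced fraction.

SSEeWwCC gametes: SEWC×4, SEwC×4, SeWC×4, SewC×4
SsEEWwCc gametes: SEWC×2, SEWc×2, SEwC×2, SEwc×2, sEWC×2, sEWc×2, sEwC×2, sEwc×2
SSEeWwCC×SsEEWwCc grid (16·16=256): SSEEWWCC=8 SSEEWWCc=8 SSEEWwCC=16 SSEEWwCc=16 SSEEwwCC=8 SSEEwwCc=8 SSEeWWCC=8 SSEeWWCc=8 SSEeWwCC=16 SSEeWwCc=16 SSEewwCC=8 SSEewwCc=8 SsEEWWCC=8 SsEEWWCc=8 SsEEWwCC=16 SsEEWwCc=16 SsEEwwCC=8 SsEEwwCc=8 SsEeWWCC=8 SsEeWWCc=8 SsEeWwCC=16 SsEeWwCc=16 SsEewwCC=8 SsEewwCc=8
SsEeWWCc hits 8/256; gcd=8; 8÷8/256÷8 = 1/32

P(SsEeWWCc) = 1/32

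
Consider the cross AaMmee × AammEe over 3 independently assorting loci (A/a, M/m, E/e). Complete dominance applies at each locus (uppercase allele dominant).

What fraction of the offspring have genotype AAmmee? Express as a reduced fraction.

AaMmee gametes: AMe×2, Ame×2, aMe×2, ame×2
AammEe gametes: AmE×2, Ame×2, amE×2, ame×2
AaMmee×AammEe grid (8·8=64): AAMmEe=4 AAMmee=4 AAmmEe=4 AAmmee=4 AaMmEe=8 AaMmee=8 AammEe=8 Aammee=8 aaMmEe=4 aaMmee=4 aammEe=4 aammee=4
AAmmee hits 4/64; gcd=4; 4÷4/64÷4 = 1/16

P(AAmmee) = 1/16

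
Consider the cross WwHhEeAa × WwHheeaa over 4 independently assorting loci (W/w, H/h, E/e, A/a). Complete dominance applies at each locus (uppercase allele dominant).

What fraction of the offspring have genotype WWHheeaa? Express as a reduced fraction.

P(WWHheeaa) = 1/32

WwHhEeAa gametes: WHEA×1, WHEa×1, WHeA×1, WHea×1, WhEA×1, WhEa×1, WheA×1, Whea×1, wHEA×1, wHEa×1, wHeA×1, wHea×1, whEA×1, whEa×1, wheA×1, whea×1
WwHheeaa gametes: WHea×4, Whea×4, wHea×4, whea×4
WwHhEeAa×WwHheeaa grid (16·16=256): WWHHEeAa=4 WWHHEeaa=4 WWHHeeAa=4 WWHHeeaa=4 WWHhEeAa=8 WWHhEeaa=8 WWHheeAa=8 WWHheeaa=8 WWhhEeAa=4 WWhhEeaa=4 WWhheeAa=4 WWhheeaa=4 WwHHEeAa=8 WwHHEeaa=8 WwHHeeAa=8 WwHHeeaa=8 WwHhEeAa=16 WwHhEeaa=16 WwHheeAa=16 WwHheeaa=16 WwhhEeAa=8 WwhhEeaa=8 WwhheeAa=8 Wwhheeaa=8 wwHHEeAa=4 wwHHEeaa=4 wwHHeeAa=4 wwHHeeaa=4 wwHhEeAa=8 wwHhEeaa=8 wwHheeAa=8 wwHheeaa=8 wwhhEeAa=4 wwhhEeaa=4 wwhheeAa=4 wwhheeaa=4
WWHheeaa hits 8/256; gcd=8; 8÷8/256÷8 = 1/32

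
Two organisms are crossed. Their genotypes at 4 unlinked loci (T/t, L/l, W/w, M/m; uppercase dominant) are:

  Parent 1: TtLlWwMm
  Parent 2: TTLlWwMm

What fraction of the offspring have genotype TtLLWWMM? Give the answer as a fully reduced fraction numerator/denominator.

P(TtLLWWMM) = 1/128

TtLlWwMm gametes: TLWM×1, TLWm×1, TLwM×1, TLwm×1, TlWM×1, TlWm×1, TlwM×1, Tlwm×1, tLWM×1, tLWm×1, tLwM×1, tLwm×1, tlWM×1, tlWm×1, tlwM×1, tlwm×1
TTLlWwMm gametes: TLWM×2, TLWm×2, TLwM×2, TLwm×2, TlWM×2, TlWm×2, TlwM×2, Tlwm×2
TtLlWwMm×TTLlWwMm grid (16·16=256): TTLLWWMM=2 TTLLWWMm=4 TTLLWWmm=2 TTLLWwMM=4 TTLLWwMm=8 TTLLWwmm=4 TTLLwwMM=2 TTLLwwMm=4 TTLLwwmm=2 TTLlWWMM=4 TTLlWWMm=8 TTLlWWmm=4 TTLlWwMM=8 TTLlWwMm=16 TTLlWwmm=8 TTLlwwMM=4 TTLlwwMm=8 TTLlwwmm=4 TTllWWMM=2 TTllWWMm=4 TTllWWmm=2 TTllWwMM=4 TTllWwMm=8 TTllWwmm=4 TTllwwMM=2 TTllwwMm=4 TTllwwmm=2 TtLLWWMM=2 TtLLWWMm=4 TtLLWWmm=2 TtLLWwMM=4 TtLLWwMm=8 TtLLWwmm=4 TtLLwwMM=2 TtLLwwMm=4 TtLLwwmm=2 TtLlWWMM=4 TtLlWWMm=8 TtLlWWmm=4 TtLlWwMM=8 TtLlWwMm=16 TtLlWwmm=8 TtLlwwMM=4 TtLlwwMm=8 TtLlwwmm=4 TtllWWMM=2 TtllWWMm=4 TtllWWmm=2 TtllWwMM=4 TtllWwMm=8 TtllWwmm=4 TtllwwMM=2 TtllwwMm=4 Ttllwwmm=2
TtLLWWMM hits 2/256; gcd=2; 2÷2/256÷2 = 1/128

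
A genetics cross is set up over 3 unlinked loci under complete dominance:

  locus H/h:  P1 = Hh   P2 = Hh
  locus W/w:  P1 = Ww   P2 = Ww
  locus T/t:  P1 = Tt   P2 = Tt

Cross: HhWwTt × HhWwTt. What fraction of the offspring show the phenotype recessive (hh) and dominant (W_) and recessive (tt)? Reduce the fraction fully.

P(hh W_ tt) = 3/64

HhWwTt gametes: HWT×1, HWt×1, HwT×1, Hwt×1, hWT×1, hWt×1, hwT×1, hwt×1
HhWwTt gametes: HWT×1, HWt×1, HwT×1, Hwt×1, hWT×1, hWt×1, hwT×1, hwt×1
HhWwTt×HhWwTt grid (8·8=64): HHWWTT=1 HHWWTt=2 HHWWtt=1 HHWwTT=2 HHWwTt=4 HHWwtt=2 HHwwTT=1 HHwwTt=2 HHwwtt=1 HhWWTT=2 HhWWTt=4 HhWWtt=2 HhWwTT=4 HhWwTt=8 HhWwtt=4 HhwwTT=2 HhwwTt=4 Hhwwtt=2 hhWWTT=1 hhWWTt=2 hhWWtt=1 hhWwTT=2 hhWwTt=4 hhWwtt=2 hhwwTT=1 hhwwTt=2 hhwwtt=1
hh W_ tt hits 3/64; gcd=1; 3÷1/64÷1 = 3/64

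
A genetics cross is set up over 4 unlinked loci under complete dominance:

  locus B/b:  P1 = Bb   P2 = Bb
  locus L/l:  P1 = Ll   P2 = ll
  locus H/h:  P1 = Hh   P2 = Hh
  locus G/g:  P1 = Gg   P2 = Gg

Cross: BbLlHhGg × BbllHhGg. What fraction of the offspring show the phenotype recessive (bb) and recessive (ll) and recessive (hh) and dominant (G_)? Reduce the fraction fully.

BbLlHhGg gametes: BLHG×1, BLHg×1, BLhG×1, BLhg×1, BlHG×1, BlHg×1, BlhG×1, Blhg×1, bLHG×1, bLHg×1, bLhG×1, bLhg×1, blHG×1, blHg×1, blhG×1, blhg×1
BbllHhGg gametes: BlHG×2, BlHg×2, BlhG×2, Blhg×2, blHG×2, blHg×2, blhG×2, blhg×2
BbLlHhGg×BbllHhGg grid (16·16=256): BBLlHHGG=2 BBLlHHGg=4 BBLlHHgg=2 BBLlHhGG=4 BBLlHhGg=8 BBLlHhgg=4 BBLlhhGG=2 BBLlhhGg=4 BBLlhhgg=2 BBllHHGG=2 BBllHHGg=4 BBllHHgg=2 BBllHhGG=4 BBllHhGg=8 BBllHhgg=4 BBllhhGG=2 BBllhhGg=4 BBllhhgg=2 BbLlHHGG=4 BbLlHHGg=8 BbLlHHgg=4 BbLlHhGG=8 BbLlHhGg=16 BbLlHhgg=8 BbLlhhGG=4 BbLlhhGg=8 BbLlhhgg=4 BbllHHGG=4 BbllHHGg=8 BbllHHgg=4 BbllHhGG=8 BbllHhGg=16 BbllHhgg=8 BbllhhGG=4 BbllhhGg=8 Bbllhhgg=4 bbLlHHGG=2 bbLlHHGg=4 bbLlHHgg=2 bbLlHhGG=4 bbLlHhGg=8 bbLlHhgg=4 bbLlhhGG=2 bbLlhhGg=4 bbLlhhgg=2 bbllHHGG=2 bbllHHGg=4 bbllHHgg=2 bbllHhGG=4 bbllHhGg=8 bbllHhgg=4 bbllhhGG=2 bbllhhGg=4 bbllhhgg=2
bb ll hh G_ hits 6/256; gcd=2; 6÷2/256÷2 = 3/128

P(bb ll hh G_) = 3/128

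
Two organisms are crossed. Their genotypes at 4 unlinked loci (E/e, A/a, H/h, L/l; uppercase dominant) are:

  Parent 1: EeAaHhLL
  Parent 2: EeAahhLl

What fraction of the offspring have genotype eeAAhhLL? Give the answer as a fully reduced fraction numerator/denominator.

P(eeAAhhLL) = 1/64

EeAaHhLL gametes: EAHL×2, EAhL×2, EaHL×2, EahL×2, eAHL×2, eAhL×2, eaHL×2, eahL×2
EeAahhLl gametes: EAhL×2, EAhl×2, EahL×2, Eahl×2, eAhL×2, eAhl×2, eahL×2, eahl×2
EeAaHhLL×EeAahhLl grid (16·16=256): EEAAHhLL=4 EEAAHhLl=4 EEAAhhLL=4 EEAAhhLl=4 EEAaHhLL=8 EEAaHhLl=8 EEAahhLL=8 EEAahhLl=8 EEaaHhLL=4 EEaaHhLl=4 EEaahhLL=4 EEaahhLl=4 EeAAHhLL=8 EeAAHhLl=8 EeAAhhLL=8 EeAAhhLl=8 EeAaHhLL=16 EeAaHhLl=16 EeAahhLL=16 EeAahhLl=16 EeaaHhLL=8 EeaaHhLl=8 EeaahhLL=8 EeaahhLl=8 eeAAHhLL=4 eeAAHhLl=4 eeAAhhLL=4 eeAAhhLl=4 eeAaHhLL=8 eeAaHhLl=8 eeAahhLL=8 eeAahhLl=8 eeaaHhLL=4 eeaaHhLl=4 eeaahhLL=4 eeaahhLl=4
eeAAhhLL hits 4/256; gcd=4; 4÷4/256÷4 = 1/64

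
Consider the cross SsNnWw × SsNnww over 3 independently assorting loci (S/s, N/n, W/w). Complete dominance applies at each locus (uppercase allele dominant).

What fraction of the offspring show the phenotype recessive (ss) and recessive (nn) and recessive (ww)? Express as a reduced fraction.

SsNnWw gametes: SNW×1, SNw×1, SnW×1, Snw×1, sNW×1, sNw×1, snW×1, snw×1
SsNnww gametes: SNw×2, Snw×2, sNw×2, snw×2
SsNnWw×SsNnww grid (8·8=64): SSNNWw=2 SSNNww=2 SSNnWw=4 SSNnww=4 SSnnWw=2 SSnnww=2 SsNNWw=4 SsNNww=4 SsNnWw=8 SsNnww=8 SsnnWw=4 Ssnnww=4 ssNNWw=2 ssNNww=2 ssNnWw=4 ssNnww=4 ssnnWw=2 ssnnww=2
ss nn ww hits 2/64; gcd=2; 2÷2/64÷2 = 1/32

P(ss nn ww) = 1/32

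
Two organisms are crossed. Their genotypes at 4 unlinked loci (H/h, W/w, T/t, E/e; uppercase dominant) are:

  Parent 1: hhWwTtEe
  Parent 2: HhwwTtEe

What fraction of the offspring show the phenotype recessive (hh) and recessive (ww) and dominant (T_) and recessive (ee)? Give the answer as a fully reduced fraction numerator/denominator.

hhWwTtEe gametes: hWTE×2, hWTe×2, hWtE×2, hWte×2, hwTE×2, hwTe×2, hwtE×2, hwte×2
HhwwTtEe gametes: HwTE×2, HwTe×2, HwtE×2, Hwte×2, hwTE×2, hwTe×2, hwtE×2, hwte×2
hhWwTtEe×HhwwTtEe grid (16·16=256): HhWwTTEE=4 HhWwTTEe=8 HhWwTTee=4 HhWwTtEE=8 HhWwTtEe=16 HhWwTtee=8 HhWwttEE=4 HhWwttEe=8 HhWwttee=4 HhwwTTEE=4 HhwwTTEe=8 HhwwTTee=4 HhwwTtEE=8 HhwwTtEe=16 HhwwTtee=8 HhwwttEE=4 HhwwttEe=8 Hhwwttee=4 hhWwTTEE=4 hhWwTTEe=8 hhWwTTee=4 hhWwTtEE=8 hhWwTtEe=16 hhWwTtee=8 hhWwttEE=4 hhWwttEe=8 hhWwttee=4 hhwwTTEE=4 hhwwTTEe=8 hhwwTTee=4 hhwwTtEE=8 hhwwTtEe=16 hhwwTtee=8 hhwwttEE=4 hhwwttEe=8 hhwwttee=4
hh ww T_ ee hits 12/256; gcd=4; 12÷4/256÷4 = 3/64

P(hh ww T_ ee) = 3/64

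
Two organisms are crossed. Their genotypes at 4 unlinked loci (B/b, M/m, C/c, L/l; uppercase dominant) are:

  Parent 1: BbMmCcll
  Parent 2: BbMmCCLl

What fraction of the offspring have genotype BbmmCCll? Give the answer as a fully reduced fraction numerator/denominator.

BbMmCcll gametes: BMCl×2, BMcl×2, BmCl×2, Bmcl×2, bMCl×2, bMcl×2, bmCl×2, bmcl×2
BbMmCCLl gametes: BMCL×2, BMCl×2, BmCL×2, BmCl×2, bMCL×2, bMCl×2, bmCL×2, bmCl×2
BbMmCcll×BbMmCCLl grid (16·16=256): BBMMCCLl=4 BBMMCCll=4 BBMMCcLl=4 BBMMCcll=4 BBMmCCLl=8 BBMmCCll=8 BBMmCcLl=8 BBMmCcll=8 BBmmCCLl=4 BBmmCCll=4 BBmmCcLl=4 BBmmCcll=4 BbMMCCLl=8 BbMMCCll=8 BbMMCcLl=8 BbMMCcll=8 BbMmCCLl=16 BbMmCCll=16 BbMmCcLl=16 BbMmCcll=16 BbmmCCLl=8 BbmmCCll=8 BbmmCcLl=8 BbmmCcll=8 bbMMCCLl=4 bbMMCCll=4 bbMMCcLl=4 bbMMCcll=4 bbMmCCLl=8 bbMmCCll=8 bbMmCcLl=8 bbMmCcll=8 bbmmCCLl=4 bbmmCCll=4 bbmmCcLl=4 bbmmCcll=4
BbmmCCll hits 8/256; gcd=8; 8÷8/256÷8 = 1/32

P(BbmmCCll) = 1/32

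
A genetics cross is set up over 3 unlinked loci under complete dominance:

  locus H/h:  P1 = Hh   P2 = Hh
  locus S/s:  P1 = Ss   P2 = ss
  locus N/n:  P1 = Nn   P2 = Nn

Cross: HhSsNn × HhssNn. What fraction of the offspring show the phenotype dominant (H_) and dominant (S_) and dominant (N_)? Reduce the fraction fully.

HhSsNn gametes: HSN×1, HSn×1, HsN×1, Hsn×1, hSN×1, hSn×1, hsN×1, hsn×1
HhssNn gametes: HsN×2, Hsn×2, hsN×2, hsn×2
HhSsNn×HhssNn grid (8·8=64): HHSsNN=2 HHSsNn=4 HHSsnn=2 HHssNN=2 HHssNn=4 HHssnn=2 HhSsNN=4 HhSsNn=8 HhSsnn=4 HhssNN=4 HhssNn=8 Hhssnn=4 hhSsNN=2 hhSsNn=4 hhSsnn=2 hhssNN=2 hhssNn=4 hhssnn=2
H_ S_ N_ hits 18/64; gcd=2; 18÷2/64÷2 = 9/32

P(H_ S_ N_) = 9/32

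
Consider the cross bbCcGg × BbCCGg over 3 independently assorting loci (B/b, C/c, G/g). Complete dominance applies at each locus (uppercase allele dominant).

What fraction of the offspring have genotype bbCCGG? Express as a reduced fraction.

P(bbCCGG) = 1/16

bbCcGg gametes: bCG×2, bCg×2, bcG×2, bcg×2
BbCCGg gametes: BCG×2, BCg×2, bCG×2, bCg×2
bbCcGg×BbCCGg grid (8·8=64): BbCCGG=4 BbCCGg=8 BbCCgg=4 BbCcGG=4 BbCcGg=8 BbCcgg=4 bbCCGG=4 bbCCGg=8 bbCCgg=4 bbCcGG=4 bbCcGg=8 bbCcgg=4
bbCCGG hits 4/64; gcd=4; 4÷4/64÷4 = 1/16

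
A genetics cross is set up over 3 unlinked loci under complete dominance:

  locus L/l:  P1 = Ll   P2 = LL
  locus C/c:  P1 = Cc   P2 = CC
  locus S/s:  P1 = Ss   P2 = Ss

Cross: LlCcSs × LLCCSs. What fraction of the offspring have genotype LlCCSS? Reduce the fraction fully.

P(LlCCSS) = 1/16

LlCcSs gametes: LCS×1, LCs×1, LcS×1, Lcs×1, lCS×1, lCs×1, lcS×1, lcs×1
LLCCSs gametes: LCS×4, LCs×4
LlCcSs×LLCCSs grid (8·8=64): LLCCSS=4 LLCCSs=8 LLCCss=4 LLCcSS=4 LLCcSs=8 LLCcss=4 LlCCSS=4 LlCCSs=8 LlCCss=4 LlCcSS=4 LlCcSs=8 LlCcss=4
LlCCSS hits 4/64; gcd=4; 4÷4/64÷4 = 1/16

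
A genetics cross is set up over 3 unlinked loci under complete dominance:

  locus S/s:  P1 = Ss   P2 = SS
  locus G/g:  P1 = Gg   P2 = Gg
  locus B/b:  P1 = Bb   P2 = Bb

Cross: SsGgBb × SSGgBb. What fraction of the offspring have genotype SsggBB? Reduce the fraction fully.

SsGgBb gametes: SGB×1, SGb×1, SgB×1, Sgb×1, sGB×1, sGb×1, sgB×1, sgb×1
SSGgBb gametes: SGB×2, SGb×2, SgB×2, Sgb×2
SsGgBb×SSGgBb grid (8·8=64): SSGGBB=2 SSGGBb=4 SSGGbb=2 SSGgBB=4 SSGgBb=8 SSGgbb=4 SSggBB=2 SSggBb=4 SSggbb=2 SsGGBB=2 SsGGBb=4 SsGGbb=2 SsGgBB=4 SsGgBb=8 SsGgbb=4 SsggBB=2 SsggBb=4 Ssggbb=2
SsggBB hits 2/64; gcd=2; 2÷2/64÷2 = 1/32

P(SsggBB) = 1/32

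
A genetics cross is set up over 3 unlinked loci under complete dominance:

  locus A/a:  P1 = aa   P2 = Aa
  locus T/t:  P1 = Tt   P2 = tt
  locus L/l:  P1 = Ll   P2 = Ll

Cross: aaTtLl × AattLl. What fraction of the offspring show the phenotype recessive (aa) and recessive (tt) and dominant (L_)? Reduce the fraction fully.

aaTtLl gametes: aTL×2, aTl×2, atL×2, atl×2
AattLl gametes: AtL×2, Atl×2, atL×2, atl×2
aaTtLl×AattLl grid (8·8=64): AaTtLL=4 AaTtLl=8 AaTtll=4 AattLL=4 AattLl=8 Aattll=4 aaTtLL=4 aaTtLl=8 aaTtll=4 aattLL=4 aattLl=8 aattll=4
aa tt L_ hits 12/64; gcd=4; 12÷4/64÷4 = 3/16

P(aa tt L_) = 3/16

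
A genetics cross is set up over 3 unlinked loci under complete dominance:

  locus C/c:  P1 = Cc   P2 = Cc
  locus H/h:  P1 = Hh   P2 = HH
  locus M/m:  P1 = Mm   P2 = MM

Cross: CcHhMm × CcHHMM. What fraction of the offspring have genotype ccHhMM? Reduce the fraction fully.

P(ccHhMM) = 1/16

CcHhMm gametes: CHM×1, CHm×1, ChM×1, Chm×1, cHM×1, cHm×1, chM×1, chm×1
CcHHMM gametes: CHM×4, cHM×4
CcHhMm×CcHHMM grid (8·8=64): CCHHMM=4 CCHHMm=4 CCHhMM=4 CCHhMm=4 CcHHMM=8 CcHHMm=8 CcHhMM=8 CcHhMm=8 ccHHMM=4 ccHHMm=4 ccHhMM=4 ccHhMm=4
ccHhMM hits 4/64; gcd=4; 4÷4/64÷4 = 1/16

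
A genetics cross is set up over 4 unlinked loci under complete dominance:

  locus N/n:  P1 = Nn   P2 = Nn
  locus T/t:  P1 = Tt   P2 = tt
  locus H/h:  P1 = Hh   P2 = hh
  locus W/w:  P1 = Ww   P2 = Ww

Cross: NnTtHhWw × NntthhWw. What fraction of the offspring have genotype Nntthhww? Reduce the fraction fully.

P(Nntthhww) = 1/32

NnTtHhWw gametes: NTHW×1, NTHw×1, NThW×1, NThw×1, NtHW×1, NtHw×1, NthW×1, Nthw×1, nTHW×1, nTHw×1, nThW×1, nThw×1, ntHW×1, ntHw×1, nthW×1, nthw×1
NntthhWw gametes: NthW×4, Nthw×4, nthW×4, nthw×4
NnTtHhWw×NntthhWw grid (16·16=256): NNTtHhWW=4 NNTtHhWw=8 NNTtHhww=4 NNTthhWW=4 NNTthhWw=8 NNTthhww=4 NNttHhWW=4 NNttHhWw=8 NNttHhww=4 NNtthhWW=4 NNtthhWw=8 NNtthhww=4 NnTtHhWW=8 NnTtHhWw=16 NnTtHhww=8 NnTthhWW=8 NnTthhWw=16 NnTthhww=8 NnttHhWW=8 NnttHhWw=16 NnttHhww=8 NntthhWW=8 NntthhWw=16 Nntthhww=8 nnTtHhWW=4 nnTtHhWw=8 nnTtHhww=4 nnTthhWW=4 nnTthhWw=8 nnTthhww=4 nnttHhWW=4 nnttHhWw=8 nnttHhww=4 nntthhWW=4 nntthhWw=8 nntthhww=4
Nntthhww hits 8/256; gcd=8; 8÷8/256÷8 = 1/32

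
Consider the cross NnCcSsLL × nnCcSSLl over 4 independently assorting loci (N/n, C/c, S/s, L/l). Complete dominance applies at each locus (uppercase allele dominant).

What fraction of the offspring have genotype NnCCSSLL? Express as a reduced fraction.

NnCcSsLL gametes: NCSL×2, NCsL×2, NcSL×2, NcsL×2, nCSL×2, nCsL×2, ncSL×2, ncsL×2
nnCcSSLl gametes: nCSL×4, nCSl×4, ncSL×4, ncSl×4
NnCcSsLL×nnCcSSLl grid (16·16=256): NnCCSSLL=8 NnCCSSLl=8 NnCCSsLL=8 NnCCSsLl=8 NnCcSSLL=16 NnCcSSLl=16 NnCcSsLL=16 NnCcSsLl=16 NnccSSLL=8 NnccSSLl=8 NnccSsLL=8 NnccSsLl=8 nnCCSSLL=8 nnCCSSLl=8 nnCCSsLL=8 nnCCSsLl=8 nnCcSSLL=16 nnCcSSLl=16 nnCcSsLL=16 nnCcSsLl=16 nnccSSLL=8 nnccSSLl=8 nnccSsLL=8 nnccSsLl=8
NnCCSSLL hits 8/256; gcd=8; 8÷8/256÷8 = 1/32

P(NnCCSSLL) = 1/32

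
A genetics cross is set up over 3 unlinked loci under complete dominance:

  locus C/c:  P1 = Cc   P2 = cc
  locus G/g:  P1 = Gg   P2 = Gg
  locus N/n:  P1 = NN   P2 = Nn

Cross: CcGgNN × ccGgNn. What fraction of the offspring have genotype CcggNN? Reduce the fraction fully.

P(CcggNN) = 1/16

CcGgNN gametes: CGN×2, CgN×2, cGN×2, cgN×2
ccGgNn gametes: cGN×2, cGn×2, cgN×2, cgn×2
CcGgNN×ccGgNn grid (8·8=64): CcGGNN=4 CcGGNn=4 CcGgNN=8 CcGgNn=8 CcggNN=4 CcggNn=4 ccGGNN=4 ccGGNn=4 ccGgNN=8 ccGgNn=8 ccggNN=4 ccggNn=4
CcggNN hits 4/64; gcd=4; 4÷4/64÷4 = 1/16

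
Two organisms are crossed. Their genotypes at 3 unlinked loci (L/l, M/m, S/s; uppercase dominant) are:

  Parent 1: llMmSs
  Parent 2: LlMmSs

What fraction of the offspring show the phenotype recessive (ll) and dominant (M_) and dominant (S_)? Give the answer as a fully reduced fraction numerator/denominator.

P(ll M_ S_) = 9/32

llMmSs gametes: lMS×2, lMs×2, lmS×2, lms×2
LlMmSs gametes: LMS×1, LMs×1, LmS×1, Lms×1, lMS×1, lMs×1, lmS×1, lms×1
llMmSs×LlMmSs grid (8·8=64): LlMMSS=2 LlMMSs=4 LlMMss=2 LlMmSS=4 LlMmSs=8 LlMmss=4 LlmmSS=2 LlmmSs=4 Llmmss=2 llMMSS=2 llMMSs=4 llMMss=2 llMmSS=4 llMmSs=8 llMmss=4 llmmSS=2 llmmSs=4 llmmss=2
ll M_ S_ hits 18/64; gcd=2; 18÷2/64÷2 = 9/32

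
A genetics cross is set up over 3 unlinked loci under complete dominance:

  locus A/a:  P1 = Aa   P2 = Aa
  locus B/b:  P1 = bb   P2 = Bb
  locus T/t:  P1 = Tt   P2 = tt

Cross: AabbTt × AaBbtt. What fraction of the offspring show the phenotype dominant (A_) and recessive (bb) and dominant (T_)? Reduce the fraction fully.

AabbTt gametes: AbT×2, Abt×2, abT×2, abt×2
AaBbtt gametes: ABt×2, Abt×2, aBt×2, abt×2
AabbTt×AaBbtt grid (8·8=64): AABbTt=4 AABbtt=4 AAbbTt=4 AAbbtt=4 AaBbTt=8 AaBbtt=8 AabbTt=8 Aabbtt=8 aaBbTt=4 aaBbtt=4 aabbTt=4 aabbtt=4
A_ bb T_ hits 12/64; gcd=4; 12÷4/64÷4 = 3/16

P(A_ bb T_) = 3/16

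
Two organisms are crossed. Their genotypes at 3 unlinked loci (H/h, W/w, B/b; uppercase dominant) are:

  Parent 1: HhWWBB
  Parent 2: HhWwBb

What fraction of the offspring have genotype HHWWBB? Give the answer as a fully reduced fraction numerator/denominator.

P(HHWWBB) = 1/16

HhWWBB gametes: HWB×4, hWB×4
HhWwBb gametes: HWB×1, HWb×1, HwB×1, Hwb×1, hWB×1, hWb×1, hwB×1, hwb×1
HhWWBB×HhWwBb grid (8·8=64): HHWWBB=4 HHWWBb=4 HHWwBB=4 HHWwBb=4 HhWWBB=8 HhWWBb=8 HhWwBB=8 HhWwBb=8 hhWWBB=4 hhWWBb=4 hhWwBB=4 hhWwBb=4
HHWWBB hits 4/64; gcd=4; 4÷4/64÷4 = 1/16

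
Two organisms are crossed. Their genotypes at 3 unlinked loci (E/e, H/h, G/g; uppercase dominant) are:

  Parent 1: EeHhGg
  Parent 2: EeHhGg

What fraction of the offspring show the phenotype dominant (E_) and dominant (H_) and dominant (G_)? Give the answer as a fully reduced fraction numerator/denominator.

EeHhGg gametes: EHG×1, EHg×1, EhG×1, Ehg×1, eHG×1, eHg×1, ehG×1, ehg×1
EeHhGg gametes: EHG×1, EHg×1, EhG×1, Ehg×1, eHG×1, eHg×1, ehG×1, ehg×1
EeHhGg×EeHhGg grid (8·8=64): EEHHGG=1 EEHHGg=2 EEHHgg=1 EEHhGG=2 EEHhGg=4 EEHhgg=2 EEhhGG=1 EEhhGg=2 EEhhgg=1 EeHHGG=2 EeHHGg=4 EeHHgg=2 EeHhGG=4 EeHhGg=8 EeHhgg=4 EehhGG=2 EehhGg=4 Eehhgg=2 eeHHGG=1 eeHHGg=2 eeHHgg=1 eeHhGG=2 eeHhGg=4 eeHhgg=2 eehhGG=1 eehhGg=2 eehhgg=1
E_ H_ G_ hits 27/64; gcd=1; 27÷1/64÷1 = 27/64

P(E_ H_ G_) = 27/64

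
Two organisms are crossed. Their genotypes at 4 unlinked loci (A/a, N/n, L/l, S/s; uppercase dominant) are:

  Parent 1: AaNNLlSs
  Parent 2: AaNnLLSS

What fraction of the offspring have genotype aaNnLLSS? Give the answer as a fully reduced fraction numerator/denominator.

AaNNLlSs gametes: ANLS×2, ANLs×2, ANlS×2, ANls×2, aNLS×2, aNLs×2, aNlS×2, aNls×2
AaNnLLSS gametes: ANLS×4, AnLS×4, aNLS×4, anLS×4
AaNNLlSs×AaNnLLSS grid (16·16=256): AANNLLSS=8 AANNLLSs=8 AANNLlSS=8 AANNLlSs=8 AANnLLSS=8 AANnLLSs=8 AANnLlSS=8 AANnLlSs=8 AaNNLLSS=16 AaNNLLSs=16 AaNNLlSS=16 AaNNLlSs=16 AaNnLLSS=16 AaNnLLSs=16 AaNnLlSS=16 AaNnLlSs=16 aaNNLLSS=8 aaNNLLSs=8 aaNNLlSS=8 aaNNLlSs=8 aaNnLLSS=8 aaNnLLSs=8 aaNnLlSS=8 aaNnLlSs=8
aaNnLLSS hits 8/256; gcd=8; 8÷8/256÷8 = 1/32

P(aaNnLLSS) = 1/32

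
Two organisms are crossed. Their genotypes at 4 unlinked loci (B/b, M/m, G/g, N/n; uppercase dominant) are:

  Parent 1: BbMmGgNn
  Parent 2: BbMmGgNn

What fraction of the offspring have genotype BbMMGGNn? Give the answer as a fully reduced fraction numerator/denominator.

P(BbMMGGNn) = 1/64

BbMmGgNn gametes: BMGN×1, BMGn×1, BMgN×1, BMgn×1, BmGN×1, BmGn×1, BmgN×1, Bmgn×1, bMGN×1, bMGn×1, bMgN×1, bMgn×1, bmGN×1, bmGn×1, bmgN×1, bmgn×1
BbMmGgNn gametes: BMGN×1, BMGn×1, BMgN×1, BMgn×1, BmGN×1, BmGn×1, BmgN×1, Bmgn×1, bMGN×1, bMGn×1, bMgN×1, bMgn×1, bmGN×1, bmGn×1, bmgN×1, bmgn×1
BbMmGgNn×BbMmGgNn grid (16·16=256): BBMMGGNN=1 BBMMGGNn=2 BBMMGGnn=1 BBMMGgNN=2 BBMMGgNn=4 BBMMGgnn=2 BBMMggNN=1 BBMMggNn=2 BBMMggnn=1 BBMmGGNN=2 BBMmGGNn=4 BBMmGGnn=2 BBMmGgNN=4 BBMmGgNn=8 BBMmGgnn=4 BBMmggNN=2 BBMmggNn=4 BBMmggnn=2 BBmmGGNN=1 BBmmGGNn=2 BBmmGGnn=1 BBmmGgNN=2 BBmmGgNn=4 BBmmGgnn=2 BBmmggNN=1 BBmmggNn=2 BBmmggnn=1 BbMMGGNN=2 BbMMGGNn=4 BbMMGGnn=2 BbMMGgNN=4 BbMMGgNn=8 BbMMGgnn=4 BbMMggNN=2 BbMMggNn=4 BbMMggnn=2 BbMmGGNN=4 BbMmGGNn=8 BbMmGGnn=4 BbMmGgNN=8 BbMmGgNn=16 BbMmGgnn=8 BbMmggNN=4 BbMmggNn=8 BbMmggnn=4 BbmmGGNN=2 BbmmGGNn=4 BbmmGGnn=2 BbmmGgNN=4 BbmmGgNn=8 BbmmGgnn=4 BbmmggNN=2 BbmmggNn=4 Bbmmggnn=2 bbMMGGNN=1 bbMMGGNn=2 bbMMGGnn=1 bbMMGgNN=2 bbMMGgNn=4 bbMMGgnn=2 bbMMggNN=1 bbMMggNn=2 bbMMggnn=1 bbMmGGNN=2 bbMmGGNn=4 bbMmGGnn=2 bbMmGgNN=4 bbMmGgNn=8 bbMmGgnn=4 bbMmggNN=2 bbMmggNn=4 bbMmggnn=2 bbmmGGNN=1 bbmmGGNn=2 bbmmGGnn=1 bbmmGgNN=2 bbmmGgNn=4 bbmmGgnn=2 bbmmggNN=1 bbmmggNn=2 bbmmggnn=1
BbMMGGNn hits 4/256; gcd=4; 4÷4/256÷4 = 1/64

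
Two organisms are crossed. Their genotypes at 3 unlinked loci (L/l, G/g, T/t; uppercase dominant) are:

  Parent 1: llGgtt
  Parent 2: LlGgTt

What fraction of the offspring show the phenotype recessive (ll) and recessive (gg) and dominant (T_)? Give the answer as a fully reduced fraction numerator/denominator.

P(ll gg T_) = 1/16

llGgtt gametes: lGt×4, lgt×4
LlGgTt gametes: LGT×1, LGt×1, LgT×1, Lgt×1, lGT×1, lGt×1, lgT×1, lgt×1
llGgtt×LlGgTt grid (8·8=64): LlGGTt=4 LlGGtt=4 LlGgTt=8 LlGgtt=8 LlggTt=4 Llggtt=4 llGGTt=4 llGGtt=4 llGgTt=8 llGgtt=8 llggTt=4 llggtt=4
ll gg T_ hits 4/64; gcd=4; 4÷4/64÷4 = 1/16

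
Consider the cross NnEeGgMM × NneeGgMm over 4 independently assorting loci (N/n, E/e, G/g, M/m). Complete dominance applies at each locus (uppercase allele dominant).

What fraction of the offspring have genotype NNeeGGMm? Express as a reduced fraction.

NnEeGgMM gametes: NEGM×2, NEgM×2, NeGM×2, NegM×2, nEGM×2, nEgM×2, neGM×2, negM×2
NneeGgMm gametes: NeGM×2, NeGm×2, NegM×2, Negm×2, neGM×2, neGm×2, negM×2, negm×2
NnEeGgMM×NneeGgMm grid (16·16=256): NNEeGGMM=4 NNEeGGMm=4 NNEeGgMM=8 NNEeGgMm=8 NNEeggMM=4 NNEeggMm=4 NNeeGGMM=4 NNeeGGMm=4 NNeeGgMM=8 NNeeGgMm=8 NNeeggMM=4 NNeeggMm=4 NnEeGGMM=8 NnEeGGMm=8 NnEeGgMM=16 NnEeGgMm=16 NnEeggMM=8 NnEeggMm=8 NneeGGMM=8 NneeGGMm=8 NneeGgMM=16 NneeGgMm=16 NneeggMM=8 NneeggMm=8 nnEeGGMM=4 nnEeGGMm=4 nnEeGgMM=8 nnEeGgMm=8 nnEeggMM=4 nnEeggMm=4 nneeGGMM=4 nneeGGMm=4 nneeGgMM=8 nneeGgMm=8 nneeggMM=4 nneeggMm=4
NNeeGGMm hits 4/256; gcd=4; 4÷4/256÷4 = 1/64

P(NNeeGGMm) = 1/64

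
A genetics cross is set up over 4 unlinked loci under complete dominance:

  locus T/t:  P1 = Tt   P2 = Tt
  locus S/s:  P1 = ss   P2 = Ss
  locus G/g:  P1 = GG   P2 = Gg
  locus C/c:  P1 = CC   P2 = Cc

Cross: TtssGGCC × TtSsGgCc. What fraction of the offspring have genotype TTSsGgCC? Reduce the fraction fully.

TtssGGCC gametes: TsGC×8, tsGC×8
TtSsGgCc gametes: TSGC×1, TSGc×1, TSgC×1, TSgc×1, TsGC×1, TsGc×1, TsgC×1, Tsgc×1, tSGC×1, tSGc×1, tSgC×1, tSgc×1, tsGC×1, tsGc×1, tsgC×1, tsgc×1
TtssGGCC×TtSsGgCc grid (16·16=256): TTSsGGCC=8 TTSsGGCc=8 TTSsGgCC=8 TTSsGgCc=8 TTssGGCC=8 TTssGGCc=8 TTssGgCC=8 TTssGgCc=8 TtSsGGCC=16 TtSsGGCc=16 TtSsGgCC=16 TtSsGgCc=16 TtssGGCC=16 TtssGGCc=16 TtssGgCC=16 TtssGgCc=16 ttSsGGCC=8 ttSsGGCc=8 ttSsGgCC=8 ttSsGgCc=8 ttssGGCC=8 ttssGGCc=8 ttssGgCC=8 ttssGgCc=8
TTSsGgCC hits 8/256; gcd=8; 8÷8/256÷8 = 1/32

P(TTSsGgCC) = 1/32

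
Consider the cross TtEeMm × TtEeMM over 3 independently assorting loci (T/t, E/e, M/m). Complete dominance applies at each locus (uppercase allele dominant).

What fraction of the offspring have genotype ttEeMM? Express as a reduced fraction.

TtEeMm gametes: TEM×1, TEm×1, TeM×1, Tem×1, tEM×1, tEm×1, teM×1, tem×1
TtEeMM gametes: TEM×2, TeM×2, tEM×2, teM×2
TtEeMm×TtEeMM grid (8·8=64): TTEEMM=2 TTEEMm=2 TTEeMM=4 TTEeMm=4 TTeeMM=2 TTeeMm=2 TtEEMM=4 TtEEMm=4 TtEeMM=8 TtEeMm=8 TteeMM=4 TteeMm=4 ttEEMM=2 ttEEMm=2 ttEeMM=4 ttEeMm=4 tteeMM=2 tteeMm=2
ttEeMM hits 4/64; gcd=4; 4÷4/64÷4 = 1/16

P(ttEeMM) = 1/16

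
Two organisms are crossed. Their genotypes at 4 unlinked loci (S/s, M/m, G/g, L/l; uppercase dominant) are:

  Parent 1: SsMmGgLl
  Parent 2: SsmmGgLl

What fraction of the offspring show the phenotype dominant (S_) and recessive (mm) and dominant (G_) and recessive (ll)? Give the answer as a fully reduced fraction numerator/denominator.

SsMmGgLl gametes: SMGL×1, SMGl×1, SMgL×1, SMgl×1, SmGL×1, SmGl×1, SmgL×1, Smgl×1, sMGL×1, sMGl×1, sMgL×1, sMgl×1, smGL×1, smGl×1, smgL×1, smgl×1
SsmmGgLl gametes: SmGL×2, SmGl×2, SmgL×2, Smgl×2, smGL×2, smGl×2, smgL×2, smgl×2
SsMmGgLl×SsmmGgLl grid (16·16=256): SSMmGGLL=2 SSMmGGLl=4 SSMmGGll=2 SSMmGgLL=4 SSMmGgLl=8 SSMmGgll=4 SSMmggLL=2 SSMmggLl=4 SSMmggll=2 SSmmGGLL=2 SSmmGGLl=4 SSmmGGll=2 SSmmGgLL=4 SSmmGgLl=8 SSmmGgll=4 SSmmggLL=2 SSmmggLl=4 SSmmggll=2 SsMmGGLL=4 SsMmGGLl=8 SsMmGGll=4 SsMmGgLL=8 SsMmGgLl=16 SsMmGgll=8 SsMmggLL=4 SsMmggLl=8 SsMmggll=4 SsmmGGLL=4 SsmmGGLl=8 SsmmGGll=4 SsmmGgLL=8 SsmmGgLl=16 SsmmGgll=8 SsmmggLL=4 SsmmggLl=8 Ssmmggll=4 ssMmGGLL=2 ssMmGGLl=4 ssMmGGll=2 ssMmGgLL=4 ssMmGgLl=8 ssMmGgll=4 ssMmggLL=2 ssMmggLl=4 ssMmggll=2 ssmmGGLL=2 ssmmGGLl=4 ssmmGGll=2 ssmmGgLL=4 ssmmGgLl=8 ssmmGgll=4 ssmmggLL=2 ssmmggLl=4 ssmmggll=2
S_ mm G_ ll hits 18/256; gcd=2; 18÷2/256÷2 = 9/128

P(S_ mm G_ ll) = 9/128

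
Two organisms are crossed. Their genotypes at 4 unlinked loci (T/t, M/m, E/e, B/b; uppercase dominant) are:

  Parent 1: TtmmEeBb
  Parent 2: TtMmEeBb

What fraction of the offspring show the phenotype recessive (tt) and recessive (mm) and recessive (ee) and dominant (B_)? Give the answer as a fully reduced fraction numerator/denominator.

TtmmEeBb gametes: TmEB×2, TmEb×2, TmeB×2, Tmeb×2, tmEB×2, tmEb×2, tmeB×2, tmeb×2
TtMmEeBb gametes: TMEB×1, TMEb×1, TMeB×1, TMeb×1, TmEB×1, TmEb×1, TmeB×1, Tmeb×1, tMEB×1, tMEb×1, tMeB×1, tMeb×1, tmEB×1, tmEb×1, tmeB×1, tmeb×1
TtmmEeBb×TtMmEeBb grid (16·16=256): TTMmEEBB=2 TTMmEEBb=4 TTMmEEbb=2 TTMmEeBB=4 TTMmEeBb=8 TTMmEebb=4 TTMmeeBB=2 TTMmeeBb=4 TTMmeebb=2 TTmmEEBB=2 TTmmEEBb=4 TTmmEEbb=2 TTmmEeBB=4 TTmmEeBb=8 TTmmEebb=4 TTmmeeBB=2 TTmmeeBb=4 TTmmeebb=2 TtMmEEBB=4 TtMmEEBb=8 TtMmEEbb=4 TtMmEeBB=8 TtMmEeBb=16 TtMmEebb=8 TtMmeeBB=4 TtMmeeBb=8 TtMmeebb=4 TtmmEEBB=4 TtmmEEBb=8 TtmmEEbb=4 TtmmEeBB=8 TtmmEeBb=16 TtmmEebb=8 TtmmeeBB=4 TtmmeeBb=8 Ttmmeebb=4 ttMmEEBB=2 ttMmEEBb=4 ttMmEEbb=2 ttMmEeBB=4 ttMmEeBb=8 ttMmEebb=4 ttMmeeBB=2 ttMmeeBb=4 ttMmeebb=2 ttmmEEBB=2 ttmmEEBb=4 ttmmEEbb=2 ttmmEeBB=4 ttmmEeBb=8 ttmmEebb=4 ttmmeeBB=2 ttmmeeBb=4 ttmmeebb=2
tt mm ee B_ hits 6/256; gcd=2; 6÷2/256÷2 = 3/128

P(tt mm ee B_) = 3/128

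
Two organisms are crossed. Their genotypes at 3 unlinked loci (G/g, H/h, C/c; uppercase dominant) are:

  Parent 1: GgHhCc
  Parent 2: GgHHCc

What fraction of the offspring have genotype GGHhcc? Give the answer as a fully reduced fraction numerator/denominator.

GgHhCc gametes: GHC×1, GHc×1, GhC×1, Ghc×1, gHC×1, gHc×1, ghC×1, ghc×1
GgHHCc gametes: GHC×2, GHc×2, gHC×2, gHc×2
GgHhCc×GgHHCc grid (8·8=64): GGHHCC=2 GGHHCc=4 GGHHcc=2 GGHhCC=2 GGHhCc=4 GGHhcc=2 GgHHCC=4 GgHHCc=8 GgHHcc=4 GgHhCC=4 GgHhCc=8 GgHhcc=4 ggHHCC=2 ggHHCc=4 ggHHcc=2 ggHhCC=2 ggHhCc=4 ggHhcc=2
GGHhcc hits 2/64; gcd=2; 2÷2/64÷2 = 1/32

P(GGHhcc) = 1/32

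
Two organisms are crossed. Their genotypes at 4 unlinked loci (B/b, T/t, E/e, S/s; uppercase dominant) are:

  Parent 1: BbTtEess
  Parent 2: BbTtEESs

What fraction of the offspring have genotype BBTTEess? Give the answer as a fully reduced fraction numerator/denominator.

P(BBTTEess) = 1/64

BbTtEess gametes: BTEs×2, BTes×2, BtEs×2, Btes×2, bTEs×2, bTes×2, btEs×2, btes×2
BbTtEESs gametes: BTES×2, BTEs×2, BtES×2, BtEs×2, bTES×2, bTEs×2, btES×2, btEs×2
BbTtEess×BbTtEESs grid (16·16=256): BBTTEESs=4 BBTTEEss=4 BBTTEeSs=4 BBTTEess=4 BBTtEESs=8 BBTtEEss=8 BBTtEeSs=8 BBTtEess=8 BBttEESs=4 BBttEEss=4 BBttEeSs=4 BBttEess=4 BbTTEESs=8 BbTTEEss=8 BbTTEeSs=8 BbTTEess=8 BbTtEESs=16 BbTtEEss=16 BbTtEeSs=16 BbTtEess=16 BbttEESs=8 BbttEEss=8 BbttEeSs=8 BbttEess=8 bbTTEESs=4 bbTTEEss=4 bbTTEeSs=4 bbTTEess=4 bbTtEESs=8 bbTtEEss=8 bbTtEeSs=8 bbTtEess=8 bbttEESs=4 bbttEEss=4 bbttEeSs=4 bbttEess=4
BBTTEess hits 4/256; gcd=4; 4÷4/256÷4 = 1/64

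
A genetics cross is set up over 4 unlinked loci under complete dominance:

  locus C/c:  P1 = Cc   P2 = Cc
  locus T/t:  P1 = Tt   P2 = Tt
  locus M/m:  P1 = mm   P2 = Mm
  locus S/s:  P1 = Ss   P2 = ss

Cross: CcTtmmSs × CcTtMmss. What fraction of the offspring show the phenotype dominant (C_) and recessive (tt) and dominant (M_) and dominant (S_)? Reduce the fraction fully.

P(C_ tt M_ S_) = 3/64

CcTtmmSs gametes: CTmS×2, CTms×2, CtmS×2, Ctms×2, cTmS×2, cTms×2, ctmS×2, ctms×2
CcTtMmss gametes: CTMs×2, CTms×2, CtMs×2, Ctms×2, cTMs×2, cTms×2, ctMs×2, ctms×2
CcTtmmSs×CcTtMmss grid (16·16=256): CCTTMmSs=4 CCTTMmss=4 CCTTmmSs=4 CCTTmmss=4 CCTtMmSs=8 CCTtMmss=8 CCTtmmSs=8 CCTtmmss=8 CCttMmSs=4 CCttMmss=4 CCttmmSs=4 CCttmmss=4 CcTTMmSs=8 CcTTMmss=8 CcTTmmSs=8 CcTTmmss=8 CcTtMmSs=16 CcTtMmss=16 CcTtmmSs=16 CcTtmmss=16 CcttMmSs=8 CcttMmss=8 CcttmmSs=8 Ccttmmss=8 ccTTMmSs=4 ccTTMmss=4 ccTTmmSs=4 ccTTmmss=4 ccTtMmSs=8 ccTtMmss=8 ccTtmmSs=8 ccTtmmss=8 ccttMmSs=4 ccttMmss=4 ccttmmSs=4 ccttmmss=4
C_ tt M_ S_ hits 12/256; gcd=4; 12÷4/256÷4 = 3/64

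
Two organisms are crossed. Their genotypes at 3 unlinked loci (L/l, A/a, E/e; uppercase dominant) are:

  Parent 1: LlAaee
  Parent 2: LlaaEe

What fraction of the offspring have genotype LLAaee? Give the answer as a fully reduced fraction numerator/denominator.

P(LLAaee) = 1/16

LlAaee gametes: LAe×2, Lae×2, lAe×2, lae×2
LlaaEe gametes: LaE×2, Lae×2, laE×2, lae×2
LlAaee×LlaaEe grid (8·8=64): LLAaEe=4 LLAaee=4 LLaaEe=4 LLaaee=4 LlAaEe=8 LlAaee=8 LlaaEe=8 Llaaee=8 llAaEe=4 llAaee=4 llaaEe=4 llaaee=4
LLAaee hits 4/64; gcd=4; 4÷4/64÷4 = 1/16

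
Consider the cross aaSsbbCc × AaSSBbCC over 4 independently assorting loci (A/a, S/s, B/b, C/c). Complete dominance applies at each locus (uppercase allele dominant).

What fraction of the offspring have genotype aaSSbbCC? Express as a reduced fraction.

aaSsbbCc gametes: aSbC×4, aSbc×4, asbC×4, asbc×4
AaSSBbCC gametes: ASBC×4, ASbC×4, aSBC×4, aSbC×4
aaSsbbCc×AaSSBbCC grid (16·16=256): AaSSBbCC=16 AaSSBbCc=16 AaSSbbCC=16 AaSSbbCc=16 AaSsBbCC=16 AaSsBbCc=16 AaSsbbCC=16 AaSsbbCc=16 aaSSBbCC=16 aaSSBbCc=16 aaSSbbCC=16 aaSSbbCc=16 aaSsBbCC=16 aaSsBbCc=16 aaSsbbCC=16 aaSsbbCc=16
aaSSbbCC hits 16/256; gcd=16; 16÷16/256÷16 = 1/16

P(aaSSbbCC) = 1/16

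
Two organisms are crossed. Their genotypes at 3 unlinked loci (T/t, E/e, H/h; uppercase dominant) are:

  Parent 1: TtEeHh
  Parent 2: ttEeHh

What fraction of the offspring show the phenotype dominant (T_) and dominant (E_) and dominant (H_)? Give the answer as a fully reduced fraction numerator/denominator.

TtEeHh gametes: TEH×1, TEh×1, TeH×1, Teh×1, tEH×1, tEh×1, teH×1, teh×1
ttEeHh gametes: tEH×2, tEh×2, teH×2, teh×2
TtEeHh×ttEeHh grid (8·8=64): TtEEHH=2 TtEEHh=4 TtEEhh=2 TtEeHH=4 TtEeHh=8 TtEehh=4 TteeHH=2 TteeHh=4 Tteehh=2 ttEEHH=2 ttEEHh=4 ttEEhh=2 ttEeHH=4 ttEeHh=8 ttEehh=4 tteeHH=2 tteeHh=4 tteehh=2
T_ E_ H_ hits 18/64; gcd=2; 18÷2/64÷2 = 9/32

P(T_ E_ H_) = 9/32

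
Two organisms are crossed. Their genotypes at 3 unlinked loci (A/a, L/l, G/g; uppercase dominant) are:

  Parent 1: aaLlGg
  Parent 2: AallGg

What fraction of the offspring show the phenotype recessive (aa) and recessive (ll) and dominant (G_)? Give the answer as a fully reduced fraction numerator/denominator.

aaLlGg gametes: aLG×2, aLg×2, alG×2, alg×2
AallGg gametes: AlG×2, Alg×2, alG×2, alg×2
aaLlGg×AallGg grid (8·8=64): AaLlGG=4 AaLlGg=8 AaLlgg=4 AallGG=4 AallGg=8 Aallgg=4 aaLlGG=4 aaLlGg=8 aaLlgg=4 aallGG=4 aallGg=8 aallgg=4
aa ll G_ hits 12/64; gcd=4; 12÷4/64÷4 = 3/16

P(aa ll G_) = 3/16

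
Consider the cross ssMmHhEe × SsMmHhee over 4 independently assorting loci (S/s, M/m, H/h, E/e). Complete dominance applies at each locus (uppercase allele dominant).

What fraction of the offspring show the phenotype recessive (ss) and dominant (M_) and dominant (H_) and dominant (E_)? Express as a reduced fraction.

ssMmHhEe gametes: sMHE×2, sMHe×2, sMhE×2, sMhe×2, smHE×2, smHe×2, smhE×2, smhe×2
SsMmHhee gametes: SMHe×2, SMhe×2, SmHe×2, Smhe×2, sMHe×2, sMhe×2, smHe×2, smhe×2
ssMmHhEe×SsMmHhee grid (16·16=256): SsMMHHEe=4 SsMMHHee=4 SsMMHhEe=8 SsMMHhee=8 SsMMhhEe=4 SsMMhhee=4 SsMmHHEe=8 SsMmHHee=8 SsMmHhEe=16 SsMmHhee=16 SsMmhhEe=8 SsMmhhee=8 SsmmHHEe=4 SsmmHHee=4 SsmmHhEe=8 SsmmHhee=8 SsmmhhEe=4 Ssmmhhee=4 ssMMHHEe=4 ssMMHHee=4 ssMMHhEe=8 ssMMHhee=8 ssMMhhEe=4 ssMMhhee=4 ssMmHHEe=8 ssMmHHee=8 ssMmHhEe=16 ssMmHhee=16 ssMmhhEe=8 ssMmhhee=8 ssmmHHEe=4 ssmmHHee=4 ssmmHhEe=8 ssmmHhee=8 ssmmhhEe=4 ssmmhhee=4
ss M_ H_ E_ hits 36/256; gcd=4; 36÷4/256÷4 = 9/64

P(ss M_ H_ E_) = 9/64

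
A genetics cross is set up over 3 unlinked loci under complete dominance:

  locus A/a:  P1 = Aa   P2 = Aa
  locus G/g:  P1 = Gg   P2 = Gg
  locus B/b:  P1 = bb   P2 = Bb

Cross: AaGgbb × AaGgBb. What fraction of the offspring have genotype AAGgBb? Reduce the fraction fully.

AaGgbb gametes: AGb×2, Agb×2, aGb×2, agb×2
AaGgBb gametes: AGB×1, AGb×1, AgB×1, Agb×1, aGB×1, aGb×1, agB×1, agb×1
AaGgbb×AaGgBb grid (8·8=64): AAGGBb=2 AAGGbb=2 AAGgBb=4 AAGgbb=4 AAggBb=2 AAggbb=2 AaGGBb=4 AaGGbb=4 AaGgBb=8 AaGgbb=8 AaggBb=4 Aaggbb=4 aaGGBb=2 aaGGbb=2 aaGgBb=4 aaGgbb=4 aaggBb=2 aaggbb=2
AAGgBb hits 4/64; gcd=4; 4÷4/64÷4 = 1/16

P(AAGgBb) = 1/16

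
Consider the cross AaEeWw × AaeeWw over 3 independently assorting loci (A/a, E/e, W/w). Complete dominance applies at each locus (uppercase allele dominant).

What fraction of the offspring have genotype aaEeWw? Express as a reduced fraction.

AaEeWw gametes: AEW×1, AEw×1, AeW×1, Aew×1, aEW×1, aEw×1, aeW×1, aew×1
AaeeWw gametes: AeW×2, Aew×2, aeW×2, aew×2
AaEeWw×AaeeWw grid (8·8=64): AAEeWW=2 AAEeWw=4 AAEeww=2 AAeeWW=2 AAeeWw=4 AAeeww=2 AaEeWW=4 AaEeWw=8 AaEeww=4 AaeeWW=4 AaeeWw=8 Aaeeww=4 aaEeWW=2 aaEeWw=4 aaEeww=2 aaeeWW=2 aaeeWw=4 aaeeww=2
aaEeWw hits 4/64; gcd=4; 4÷4/64÷4 = 1/16

P(aaEeWw) = 1/16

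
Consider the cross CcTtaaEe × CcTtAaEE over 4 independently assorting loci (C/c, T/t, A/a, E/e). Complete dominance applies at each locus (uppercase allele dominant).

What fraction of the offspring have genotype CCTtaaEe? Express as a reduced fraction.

CcTtaaEe gametes: CTaE×2, CTae×2, CtaE×2, Ctae×2, cTaE×2, cTae×2, ctaE×2, ctae×2
CcTtAaEE gametes: CTAE×2, CTaE×2, CtAE×2, CtaE×2, cTAE×2, cTaE×2, ctAE×2, ctaE×2
CcTtaaEe×CcTtAaEE grid (16·16=256): CCTTAaEE=4 CCTTAaEe=4 CCTTaaEE=4 CCTTaaEe=4 CCTtAaEE=8 CCTtAaEe=8 CCTtaaEE=8 CCTtaaEe=8 CCttAaEE=4 CCttAaEe=4 CCttaaEE=4 CCttaaEe=4 CcTTAaEE=8 CcTTAaEe=8 CcTTaaEE=8 CcTTaaEe=8 CcTtAaEE=16 CcTtAaEe=16 CcTtaaEE=16 CcTtaaEe=16 CcttAaEE=8 CcttAaEe=8 CcttaaEE=8 CcttaaEe=8 ccTTAaEE=4 ccTTAaEe=4 ccTTaaEE=4 ccTTaaEe=4 ccTtAaEE=8 ccTtAaEe=8 ccTtaaEE=8 ccTtaaEe=8 ccttAaEE=4 ccttAaEe=4 ccttaaEE=4 ccttaaEe=4
CCTtaaEe hits 8/256; gcd=8; 8÷8/256÷8 = 1/32

P(CCTtaaEe) = 1/32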